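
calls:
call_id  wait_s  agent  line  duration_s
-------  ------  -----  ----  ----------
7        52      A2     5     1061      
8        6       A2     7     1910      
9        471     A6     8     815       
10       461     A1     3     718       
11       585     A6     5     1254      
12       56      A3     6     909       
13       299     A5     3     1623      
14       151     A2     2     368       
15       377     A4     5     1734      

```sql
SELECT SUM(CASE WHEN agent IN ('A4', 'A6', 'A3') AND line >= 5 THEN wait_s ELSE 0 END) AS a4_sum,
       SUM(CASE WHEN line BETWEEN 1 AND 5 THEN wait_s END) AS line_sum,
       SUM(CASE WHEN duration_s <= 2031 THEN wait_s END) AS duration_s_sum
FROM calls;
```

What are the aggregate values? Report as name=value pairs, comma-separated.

[a4_sum: agent IN ('A4', 'A6', 'A3') AND line >= 5]
call_id=7: ✗
call_id=8: ✗
call_id=9: ✓ → 471
call_id=10: ✗
call_id=11: ✓ → 585
call_id=12: ✓ → 56
call_id=13: ✗
call_id=14: ✗
call_id=15: ✓ → 377
a4_sum = 471 + 585 + 56 + 377 = 1489
—
[line_sum: line BETWEEN 1 AND 5]
call_id=7: ✓ → 52
call_id=8: ✗
call_id=9: ✗
call_id=10: ✓ → 461
call_id=11: ✓ → 585
call_id=12: ✗
call_id=13: ✓ → 299
call_id=14: ✓ → 151
call_id=15: ✓ → 377
line_sum = 52 + 461 + 585 + 299 + 151 + 377 = 1925
—
[duration_s_sum: duration_s <= 2031]
call_id=7: ✓ → 52
call_id=8: ✓ → 6
call_id=9: ✓ → 471
call_id=10: ✓ → 461
call_id=11: ✓ → 585
call_id=12: ✓ → 56
call_id=13: ✓ → 299
call_id=14: ✓ → 151
call_id=15: ✓ → 377
duration_s_sum = 52 + 6 + 471 + 461 + 585 + 56 + 299 + 151 + 377 = 2458

a4_sum=1489, line_sum=1925, duration_s_sum=2458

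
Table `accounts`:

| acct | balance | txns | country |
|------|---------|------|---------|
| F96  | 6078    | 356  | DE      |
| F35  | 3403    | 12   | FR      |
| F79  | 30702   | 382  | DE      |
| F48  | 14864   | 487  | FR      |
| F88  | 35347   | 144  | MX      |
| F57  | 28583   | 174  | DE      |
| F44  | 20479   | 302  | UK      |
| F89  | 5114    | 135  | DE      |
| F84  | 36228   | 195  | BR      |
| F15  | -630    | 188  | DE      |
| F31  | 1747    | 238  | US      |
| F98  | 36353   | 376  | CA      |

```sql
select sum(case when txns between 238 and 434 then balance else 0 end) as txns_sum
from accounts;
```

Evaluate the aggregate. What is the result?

acct=F96: ✓ → 6078
acct=F35: ✗
acct=F79: ✓ → 30702
acct=F48: ✗
acct=F88: ✗
acct=F57: ✗
acct=F44: ✓ → 20479
acct=F89: ✗
acct=F84: ✗
acct=F15: ✗
acct=F31: ✓ → 1747
acct=F98: ✓ → 36353
txns_sum = 6078 + 30702 + 20479 + 1747 + 36353 = 95359

95359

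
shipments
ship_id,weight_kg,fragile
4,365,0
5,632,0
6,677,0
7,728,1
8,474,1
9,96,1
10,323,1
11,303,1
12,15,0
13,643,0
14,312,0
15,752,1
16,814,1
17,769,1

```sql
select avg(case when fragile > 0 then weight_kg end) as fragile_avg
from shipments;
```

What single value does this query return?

532.375

ship_id=4: ✗
ship_id=5: ✗
ship_id=6: ✗
ship_id=7: ✓ → 728
ship_id=8: ✓ → 474
ship_id=9: ✓ → 96
ship_id=10: ✓ → 323
ship_id=11: ✓ → 303
ship_id=12: ✗
ship_id=13: ✗
ship_id=14: ✗
ship_id=15: ✓ → 752
ship_id=16: ✓ → 814
ship_id=17: ✓ → 769
fragile_avg = (728 + 474 + 96 + 323 + 303 + 752 + 814 + 769) / 8 = 532.375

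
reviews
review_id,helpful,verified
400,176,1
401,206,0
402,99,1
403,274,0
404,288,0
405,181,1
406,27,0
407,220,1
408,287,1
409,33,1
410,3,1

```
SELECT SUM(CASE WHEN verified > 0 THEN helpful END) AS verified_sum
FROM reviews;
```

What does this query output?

review_id=400: ✓ → 176
review_id=401: ✗
review_id=402: ✓ → 99
review_id=403: ✗
review_id=404: ✗
review_id=405: ✓ → 181
review_id=406: ✗
review_id=407: ✓ → 220
review_id=408: ✓ → 287
review_id=409: ✓ → 33
review_id=410: ✓ → 3
verified_sum = 176 + 99 + 181 + 220 + 287 + 33 + 3 = 999

999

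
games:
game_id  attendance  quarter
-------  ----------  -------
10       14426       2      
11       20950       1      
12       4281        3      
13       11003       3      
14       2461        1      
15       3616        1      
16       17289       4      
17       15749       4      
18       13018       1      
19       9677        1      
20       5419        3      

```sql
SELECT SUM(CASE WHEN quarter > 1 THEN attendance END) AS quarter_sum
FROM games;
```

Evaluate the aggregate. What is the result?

game_id=10: ✓ → 14426
game_id=11: ✗
game_id=12: ✓ → 4281
game_id=13: ✓ → 11003
game_id=14: ✗
game_id=15: ✗
game_id=16: ✓ → 17289
game_id=17: ✓ → 15749
game_id=18: ✗
game_id=19: ✗
game_id=20: ✓ → 5419
quarter_sum = 14426 + 4281 + 11003 + 17289 + 15749 + 5419 = 68167

68167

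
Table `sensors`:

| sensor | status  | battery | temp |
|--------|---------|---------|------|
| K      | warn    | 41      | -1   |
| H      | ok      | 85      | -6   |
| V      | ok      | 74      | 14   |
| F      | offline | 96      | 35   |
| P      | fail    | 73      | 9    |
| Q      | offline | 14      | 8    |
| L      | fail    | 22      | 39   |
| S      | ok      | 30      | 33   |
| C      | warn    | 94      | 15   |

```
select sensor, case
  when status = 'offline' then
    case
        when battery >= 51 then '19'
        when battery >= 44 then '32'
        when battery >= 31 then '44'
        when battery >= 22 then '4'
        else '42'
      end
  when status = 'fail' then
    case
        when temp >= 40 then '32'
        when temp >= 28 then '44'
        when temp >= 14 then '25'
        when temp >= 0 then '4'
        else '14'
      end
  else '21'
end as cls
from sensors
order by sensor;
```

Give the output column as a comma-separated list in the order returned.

21, 19, 21, 21, 44, 4, 42, 21, 21

sensor=C: status='warn' → outer ELSE → 21
sensor=F: status='offline' → inner[battery >= 51] → 19
sensor=H: status='ok' → outer ELSE → 21
sensor=K: status='warn' → outer ELSE → 21
sensor=L: status='fail' → inner[temp >= 28] → 44
sensor=P: status='fail' → inner[temp >= 0] → 4
sensor=Q: status='offline' → inner[ELSE] → 42
sensor=S: status='ok' → outer ELSE → 21
sensor=V: status='ok' → outer ELSE → 21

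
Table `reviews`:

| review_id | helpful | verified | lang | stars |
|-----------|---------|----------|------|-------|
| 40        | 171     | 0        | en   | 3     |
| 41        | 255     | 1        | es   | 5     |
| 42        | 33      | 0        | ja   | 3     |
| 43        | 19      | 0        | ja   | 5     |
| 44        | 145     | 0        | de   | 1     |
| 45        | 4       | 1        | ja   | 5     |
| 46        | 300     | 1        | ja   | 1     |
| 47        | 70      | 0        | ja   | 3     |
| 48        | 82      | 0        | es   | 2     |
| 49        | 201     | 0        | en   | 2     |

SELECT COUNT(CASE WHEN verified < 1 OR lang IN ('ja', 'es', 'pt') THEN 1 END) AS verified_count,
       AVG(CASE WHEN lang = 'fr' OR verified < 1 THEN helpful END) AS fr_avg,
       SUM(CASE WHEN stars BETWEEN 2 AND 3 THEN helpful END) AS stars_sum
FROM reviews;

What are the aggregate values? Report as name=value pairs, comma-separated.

verified_count=10, fr_avg=103, stars_sum=557

[verified_count: verified < 1 OR lang IN ('ja', 'es', 'pt')]
review_id=40: ✓ → 1
review_id=41: ✓ → 1
review_id=42: ✓ → 1
review_id=43: ✓ → 1
review_id=44: ✓ → 1
review_id=45: ✓ → 1
review_id=46: ✓ → 1
review_id=47: ✓ → 1
review_id=48: ✓ → 1
review_id=49: ✓ → 1
verified_count = COUNT(1, 1, 1, 1, 1, 1, 1, 1, 1, 1) = 10
—
[fr_avg: lang = 'fr' OR verified < 1]
review_id=40: ✓ → 171
review_id=41: ✗
review_id=42: ✓ → 33
review_id=43: ✓ → 19
review_id=44: ✓ → 145
review_id=45: ✗
review_id=46: ✗
review_id=47: ✓ → 70
review_id=48: ✓ → 82
review_id=49: ✓ → 201
fr_avg = (171 + 33 + 19 + 145 + 70 + 82 + 201) / 7 = 103
—
[stars_sum: stars BETWEEN 2 AND 3]
review_id=40: ✓ → 171
review_id=41: ✗
review_id=42: ✓ → 33
review_id=43: ✗
review_id=44: ✗
review_id=45: ✗
review_id=46: ✗
review_id=47: ✓ → 70
review_id=48: ✓ → 82
review_id=49: ✓ → 201
stars_sum = 171 + 33 + 70 + 82 + 201 = 557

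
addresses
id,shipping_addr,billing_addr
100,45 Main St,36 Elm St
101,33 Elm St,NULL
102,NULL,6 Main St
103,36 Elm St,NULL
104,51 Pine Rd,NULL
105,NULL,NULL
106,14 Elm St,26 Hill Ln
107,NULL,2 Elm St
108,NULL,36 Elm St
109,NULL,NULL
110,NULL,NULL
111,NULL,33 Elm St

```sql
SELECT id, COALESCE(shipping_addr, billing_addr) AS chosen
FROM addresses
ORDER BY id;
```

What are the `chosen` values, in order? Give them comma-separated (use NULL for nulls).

id=100: shipping_addr=45 Main St → 45 Main St
id=101: shipping_addr=33 Elm St → 33 Elm St
id=102: shipping_addr=NULL, billing_addr=6 Main St → 6 Main St
id=103: shipping_addr=36 Elm St → 36 Elm St
id=104: shipping_addr=51 Pine Rd → 51 Pine Rd
id=105: shipping_addr=NULL, billing_addr=NULL (all NULL) → NULL
id=106: shipping_addr=14 Elm St → 14 Elm St
id=107: shipping_addr=NULL, billing_addr=2 Elm St → 2 Elm St
id=108: shipping_addr=NULL, billing_addr=36 Elm St → 36 Elm St
id=109: shipping_addr=NULL, billing_addr=NULL (all NULL) → NULL
id=110: shipping_addr=NULL, billing_addr=NULL (all NULL) → NULL
id=111: shipping_addr=NULL, billing_addr=33 Elm St → 33 Elm St

45 Main St, 33 Elm St, 6 Main St, 36 Elm St, 51 Pine Rd, NULL, 14 Elm St, 2 Elm St, 36 Elm St, NULL, NULL, 33 Elm St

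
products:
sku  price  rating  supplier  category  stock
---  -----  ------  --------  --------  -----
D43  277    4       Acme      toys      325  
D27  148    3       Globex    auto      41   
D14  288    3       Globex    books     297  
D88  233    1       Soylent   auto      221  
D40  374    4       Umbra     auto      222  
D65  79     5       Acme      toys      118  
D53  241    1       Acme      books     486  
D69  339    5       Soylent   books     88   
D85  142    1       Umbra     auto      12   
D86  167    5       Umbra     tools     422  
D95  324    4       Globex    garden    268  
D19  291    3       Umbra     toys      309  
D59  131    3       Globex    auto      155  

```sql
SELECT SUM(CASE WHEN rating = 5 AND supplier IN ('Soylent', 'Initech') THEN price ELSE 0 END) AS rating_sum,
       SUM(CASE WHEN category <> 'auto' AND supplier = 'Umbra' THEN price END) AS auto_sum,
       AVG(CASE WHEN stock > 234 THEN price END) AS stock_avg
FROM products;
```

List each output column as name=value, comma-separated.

rating_sum=339, auto_sum=458, stock_avg=264.6666666667

[rating_sum: rating = 5 AND supplier IN ('Soylent', 'Initech')]
sku=D43: ✗
sku=D27: ✗
sku=D14: ✗
sku=D88: ✗
sku=D40: ✗
sku=D65: ✗
sku=D53: ✗
sku=D69: ✓ → 339
sku=D85: ✗
sku=D86: ✗
sku=D95: ✗
sku=D19: ✗
sku=D59: ✗
rating_sum = 339
—
[auto_sum: category <> 'auto' AND supplier = 'Umbra']
sku=D43: ✗
sku=D27: ✗
sku=D14: ✗
sku=D88: ✗
sku=D40: ✗
sku=D65: ✗
sku=D53: ✗
sku=D69: ✗
sku=D85: ✗
sku=D86: ✓ → 167
sku=D95: ✗
sku=D19: ✓ → 291
sku=D59: ✗
auto_sum = 167 + 291 = 458
—
[stock_avg: stock > 234]
sku=D43: ✓ → 277
sku=D27: ✗
sku=D14: ✓ → 288
sku=D88: ✗
sku=D40: ✗
sku=D65: ✗
sku=D53: ✓ → 241
sku=D69: ✗
sku=D85: ✗
sku=D86: ✓ → 167
sku=D95: ✓ → 324
sku=D19: ✓ → 291
sku=D59: ✗
stock_avg = (277 + 288 + 241 + 167 + 324 + 291) / 6 = 264.6666666667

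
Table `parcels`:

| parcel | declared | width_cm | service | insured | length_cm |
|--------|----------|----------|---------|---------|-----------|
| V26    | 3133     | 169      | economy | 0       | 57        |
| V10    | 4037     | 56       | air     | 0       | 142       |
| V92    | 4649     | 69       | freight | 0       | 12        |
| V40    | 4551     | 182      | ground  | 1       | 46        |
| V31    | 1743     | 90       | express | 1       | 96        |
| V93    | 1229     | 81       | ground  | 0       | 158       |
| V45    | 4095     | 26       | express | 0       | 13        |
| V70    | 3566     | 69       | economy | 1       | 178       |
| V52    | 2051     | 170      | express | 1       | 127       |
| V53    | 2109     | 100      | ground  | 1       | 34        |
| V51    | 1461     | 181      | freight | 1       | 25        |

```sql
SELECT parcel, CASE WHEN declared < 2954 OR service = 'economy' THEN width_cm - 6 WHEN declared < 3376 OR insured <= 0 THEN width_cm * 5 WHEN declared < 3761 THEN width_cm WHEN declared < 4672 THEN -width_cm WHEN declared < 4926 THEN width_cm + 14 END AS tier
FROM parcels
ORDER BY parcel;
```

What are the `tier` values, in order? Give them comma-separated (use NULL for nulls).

parcel=V10: declared < 3376 OR insured <= 0 → 280
parcel=V26: declared < 2954 OR service = 'economy' → 163
parcel=V31: declared < 2954 OR service = 'economy' → 84
parcel=V40: declared < 4672 → -182
parcel=V45: declared < 3376 OR insured <= 0 → 130
parcel=V51: declared < 2954 OR service = 'economy' → 175
parcel=V52: declared < 2954 OR service = 'economy' → 164
parcel=V53: declared < 2954 OR service = 'economy' → 94
parcel=V70: declared < 2954 OR service = 'economy' → 63
parcel=V92: declared < 3376 OR insured <= 0 → 345
parcel=V93: declared < 2954 OR service = 'economy' → 75

280, 163, 84, -182, 130, 175, 164, 94, 63, 345, 75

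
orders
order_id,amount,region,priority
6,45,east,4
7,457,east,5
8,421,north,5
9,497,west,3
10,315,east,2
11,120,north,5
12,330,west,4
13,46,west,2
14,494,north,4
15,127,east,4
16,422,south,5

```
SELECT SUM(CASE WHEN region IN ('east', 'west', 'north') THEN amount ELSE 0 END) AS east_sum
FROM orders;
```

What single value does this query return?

order_id=6: ✓ → 45
order_id=7: ✓ → 457
order_id=8: ✓ → 421
order_id=9: ✓ → 497
order_id=10: ✓ → 315
order_id=11: ✓ → 120
order_id=12: ✓ → 330
order_id=13: ✓ → 46
order_id=14: ✓ → 494
order_id=15: ✓ → 127
order_id=16: ✗
east_sum = 45 + 457 + 421 + 497 + 315 + 120 + 330 + 46 + 494 + 127 = 2852

2852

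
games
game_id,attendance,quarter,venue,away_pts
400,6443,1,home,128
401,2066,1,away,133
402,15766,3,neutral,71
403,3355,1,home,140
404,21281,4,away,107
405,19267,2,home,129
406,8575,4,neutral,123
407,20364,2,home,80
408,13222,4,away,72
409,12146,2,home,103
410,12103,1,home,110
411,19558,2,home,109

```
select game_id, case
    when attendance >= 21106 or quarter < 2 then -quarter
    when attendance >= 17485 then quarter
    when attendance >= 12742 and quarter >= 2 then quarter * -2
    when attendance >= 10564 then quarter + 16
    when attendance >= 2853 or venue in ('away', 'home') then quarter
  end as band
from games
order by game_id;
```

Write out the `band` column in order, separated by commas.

game_id=400: attendance >= 21106 or quarter < 2 → -1
game_id=401: attendance >= 21106 or quarter < 2 → -1
game_id=402: attendance >= 12742 and quarter >= 2 → -6
game_id=403: attendance >= 21106 or quarter < 2 → -1
game_id=404: attendance >= 21106 or quarter < 2 → -4
game_id=405: attendance >= 17485 → 2
game_id=406: attendance >= 2853 or venue in ('away', 'home') → 4
game_id=407: attendance >= 17485 → 2
game_id=408: attendance >= 12742 and quarter >= 2 → -8
game_id=409: attendance >= 10564 → 18
game_id=410: attendance >= 21106 or quarter < 2 → -1
game_id=411: attendance >= 17485 → 2

-1, -1, -6, -1, -4, 2, 4, 2, -8, 18, -1, 2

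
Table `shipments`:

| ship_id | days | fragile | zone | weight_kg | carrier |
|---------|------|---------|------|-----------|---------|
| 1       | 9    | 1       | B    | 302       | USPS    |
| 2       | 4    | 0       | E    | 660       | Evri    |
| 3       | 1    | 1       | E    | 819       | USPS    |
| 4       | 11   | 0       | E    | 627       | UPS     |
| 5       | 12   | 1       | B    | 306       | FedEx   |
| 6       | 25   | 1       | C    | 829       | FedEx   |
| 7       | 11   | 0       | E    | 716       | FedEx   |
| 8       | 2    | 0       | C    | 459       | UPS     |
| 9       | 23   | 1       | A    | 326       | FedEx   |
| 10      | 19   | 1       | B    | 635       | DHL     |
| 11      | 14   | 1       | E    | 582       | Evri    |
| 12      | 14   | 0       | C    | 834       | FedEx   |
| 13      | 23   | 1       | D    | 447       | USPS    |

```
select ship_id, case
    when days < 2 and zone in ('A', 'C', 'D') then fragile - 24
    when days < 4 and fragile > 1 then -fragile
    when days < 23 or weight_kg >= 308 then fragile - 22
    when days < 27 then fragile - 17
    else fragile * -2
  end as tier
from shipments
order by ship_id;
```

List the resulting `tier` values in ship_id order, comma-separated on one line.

ship_id=1: days < 23 or weight_kg >= 308 → -21
ship_id=2: days < 23 or weight_kg >= 308 → -22
ship_id=3: days < 23 or weight_kg >= 308 → -21
ship_id=4: days < 23 or weight_kg >= 308 → -22
ship_id=5: days < 23 or weight_kg >= 308 → -21
ship_id=6: days < 23 or weight_kg >= 308 → -21
ship_id=7: days < 23 or weight_kg >= 308 → -22
ship_id=8: days < 23 or weight_kg >= 308 → -22
ship_id=9: days < 23 or weight_kg >= 308 → -21
ship_id=10: days < 23 or weight_kg >= 308 → -21
ship_id=11: days < 23 or weight_kg >= 308 → -21
ship_id=12: days < 23 or weight_kg >= 308 → -22
ship_id=13: days < 23 or weight_kg >= 308 → -21

-21, -22, -21, -22, -21, -21, -22, -22, -21, -21, -21, -22, -21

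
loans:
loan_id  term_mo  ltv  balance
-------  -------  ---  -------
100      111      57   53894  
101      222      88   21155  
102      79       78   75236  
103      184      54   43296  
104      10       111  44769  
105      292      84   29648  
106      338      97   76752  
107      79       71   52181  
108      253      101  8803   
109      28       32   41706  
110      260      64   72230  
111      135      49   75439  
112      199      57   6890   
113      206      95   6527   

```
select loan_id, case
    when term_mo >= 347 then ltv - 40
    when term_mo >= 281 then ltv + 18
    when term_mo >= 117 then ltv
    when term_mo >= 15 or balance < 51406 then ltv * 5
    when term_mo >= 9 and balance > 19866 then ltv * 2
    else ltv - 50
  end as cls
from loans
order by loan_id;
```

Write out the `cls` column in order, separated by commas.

loan_id=100: term_mo >= 15 or balance < 51406 → 285
loan_id=101: term_mo >= 117 → 88
loan_id=102: term_mo >= 15 or balance < 51406 → 390
loan_id=103: term_mo >= 117 → 54
loan_id=104: term_mo >= 15 or balance < 51406 → 555
loan_id=105: term_mo >= 281 → 102
loan_id=106: term_mo >= 281 → 115
loan_id=107: term_mo >= 15 or balance < 51406 → 355
loan_id=108: term_mo >= 117 → 101
loan_id=109: term_mo >= 15 or balance < 51406 → 160
loan_id=110: term_mo >= 117 → 64
loan_id=111: term_mo >= 117 → 49
loan_id=112: term_mo >= 117 → 57
loan_id=113: term_mo >= 117 → 95

285, 88, 390, 54, 555, 102, 115, 355, 101, 160, 64, 49, 57, 95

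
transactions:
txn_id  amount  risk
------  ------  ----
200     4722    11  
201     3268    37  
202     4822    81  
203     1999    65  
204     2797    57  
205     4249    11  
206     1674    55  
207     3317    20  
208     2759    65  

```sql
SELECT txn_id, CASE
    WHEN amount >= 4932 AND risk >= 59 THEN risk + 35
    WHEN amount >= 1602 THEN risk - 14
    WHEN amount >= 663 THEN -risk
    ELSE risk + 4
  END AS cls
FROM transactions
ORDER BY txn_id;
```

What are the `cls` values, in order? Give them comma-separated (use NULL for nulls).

-3, 23, 67, 51, 43, -3, 41, 6, 51

txn_id=200: amount >= 1602 → -3
txn_id=201: amount >= 1602 → 23
txn_id=202: amount >= 1602 → 67
txn_id=203: amount >= 1602 → 51
txn_id=204: amount >= 1602 → 43
txn_id=205: amount >= 1602 → -3
txn_id=206: amount >= 1602 → 41
txn_id=207: amount >= 1602 → 6
txn_id=208: amount >= 1602 → 51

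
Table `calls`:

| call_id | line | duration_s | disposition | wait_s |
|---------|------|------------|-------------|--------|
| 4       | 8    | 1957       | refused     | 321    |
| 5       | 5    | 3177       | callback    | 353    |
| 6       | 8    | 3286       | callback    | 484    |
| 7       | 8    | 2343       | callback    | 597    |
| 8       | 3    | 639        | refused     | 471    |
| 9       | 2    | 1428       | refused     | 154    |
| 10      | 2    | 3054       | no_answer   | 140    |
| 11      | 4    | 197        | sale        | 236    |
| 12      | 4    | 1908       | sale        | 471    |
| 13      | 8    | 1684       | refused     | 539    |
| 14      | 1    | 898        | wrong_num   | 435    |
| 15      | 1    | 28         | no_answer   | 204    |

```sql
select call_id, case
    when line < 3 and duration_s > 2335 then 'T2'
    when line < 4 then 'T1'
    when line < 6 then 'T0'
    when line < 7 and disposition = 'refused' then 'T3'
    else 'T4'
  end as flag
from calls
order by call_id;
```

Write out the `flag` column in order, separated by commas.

T4, T0, T4, T4, T1, T1, T2, T0, T0, T4, T1, T1

call_id=4: ELSE → T4
call_id=5: line < 6 → T0
call_id=6: ELSE → T4
call_id=7: ELSE → T4
call_id=8: line < 4 → T1
call_id=9: line < 4 → T1
call_id=10: line < 3 and duration_s > 2335 → T2
call_id=11: line < 6 → T0
call_id=12: line < 6 → T0
call_id=13: ELSE → T4
call_id=14: line < 4 → T1
call_id=15: line < 4 → T1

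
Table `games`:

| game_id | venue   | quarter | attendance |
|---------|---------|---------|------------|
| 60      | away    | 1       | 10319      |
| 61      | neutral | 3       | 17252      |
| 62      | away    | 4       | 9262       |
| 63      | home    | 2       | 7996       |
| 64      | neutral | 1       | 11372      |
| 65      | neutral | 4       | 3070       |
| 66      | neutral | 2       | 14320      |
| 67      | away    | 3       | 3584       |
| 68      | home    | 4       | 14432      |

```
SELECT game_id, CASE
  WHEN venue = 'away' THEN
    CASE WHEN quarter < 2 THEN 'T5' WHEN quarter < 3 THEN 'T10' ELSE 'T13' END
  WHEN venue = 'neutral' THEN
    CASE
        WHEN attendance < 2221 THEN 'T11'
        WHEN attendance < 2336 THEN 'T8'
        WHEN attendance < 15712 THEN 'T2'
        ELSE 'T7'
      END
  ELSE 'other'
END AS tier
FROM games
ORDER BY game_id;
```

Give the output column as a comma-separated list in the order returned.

game_id=60: venue='away' → inner[quarter < 2] → T5
game_id=61: venue='neutral' → inner[ELSE] → T7
game_id=62: venue='away' → inner[ELSE] → T13
game_id=63: venue='home' → outer ELSE → other
game_id=64: venue='neutral' → inner[attendance < 15712] → T2
game_id=65: venue='neutral' → inner[attendance < 15712] → T2
game_id=66: venue='neutral' → inner[attendance < 15712] → T2
game_id=67: venue='away' → inner[ELSE] → T13
game_id=68: venue='home' → outer ELSE → other

T5, T7, T13, other, T2, T2, T2, T13, other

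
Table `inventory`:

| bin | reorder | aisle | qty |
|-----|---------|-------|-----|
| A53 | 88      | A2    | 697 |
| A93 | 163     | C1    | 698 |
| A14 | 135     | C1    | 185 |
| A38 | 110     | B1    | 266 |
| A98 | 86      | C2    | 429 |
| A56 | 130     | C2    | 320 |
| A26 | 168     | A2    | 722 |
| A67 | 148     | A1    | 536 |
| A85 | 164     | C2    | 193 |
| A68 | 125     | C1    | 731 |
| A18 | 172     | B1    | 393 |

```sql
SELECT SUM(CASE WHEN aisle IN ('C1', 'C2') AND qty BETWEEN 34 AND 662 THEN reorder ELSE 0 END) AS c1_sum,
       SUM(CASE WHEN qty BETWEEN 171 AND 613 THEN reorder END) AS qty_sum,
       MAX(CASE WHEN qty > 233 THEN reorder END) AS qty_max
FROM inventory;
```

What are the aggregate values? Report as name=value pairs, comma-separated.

[c1_sum: aisle IN ('C1', 'C2') AND qty BETWEEN 34 AND 662]
bin=A53: ✗
bin=A93: ✗
bin=A14: ✓ → 135
bin=A38: ✗
bin=A98: ✓ → 86
bin=A56: ✓ → 130
bin=A26: ✗
bin=A67: ✗
bin=A85: ✓ → 164
bin=A68: ✗
bin=A18: ✗
c1_sum = 135 + 86 + 130 + 164 = 515
—
[qty_sum: qty BETWEEN 171 AND 613]
bin=A53: ✗
bin=A93: ✗
bin=A14: ✓ → 135
bin=A38: ✓ → 110
bin=A98: ✓ → 86
bin=A56: ✓ → 130
bin=A26: ✗
bin=A67: ✓ → 148
bin=A85: ✓ → 164
bin=A68: ✗
bin=A18: ✓ → 172
qty_sum = 135 + 110 + 86 + 130 + 148 + 164 + 172 = 945
—
[qty_max: qty > 233]
bin=A53: ✓ → 88
bin=A93: ✓ → 163
bin=A14: ✗
bin=A38: ✓ → 110
bin=A98: ✓ → 86
bin=A56: ✓ → 130
bin=A26: ✓ → 168
bin=A67: ✓ → 148
bin=A85: ✗
bin=A68: ✓ → 125
bin=A18: ✓ → 172
qty_max = MAX(88, 163, 110, 86, 130, 168, 148, 125, 172) = 172

c1_sum=515, qty_sum=945, qty_max=172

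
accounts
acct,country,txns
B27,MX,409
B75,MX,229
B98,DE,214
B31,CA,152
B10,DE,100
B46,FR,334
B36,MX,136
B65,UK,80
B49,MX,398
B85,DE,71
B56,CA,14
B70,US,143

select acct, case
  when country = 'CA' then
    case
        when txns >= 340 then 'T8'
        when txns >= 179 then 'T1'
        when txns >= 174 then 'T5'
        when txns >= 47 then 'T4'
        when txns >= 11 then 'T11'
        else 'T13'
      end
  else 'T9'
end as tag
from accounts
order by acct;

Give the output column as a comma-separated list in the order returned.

T9, T9, T4, T9, T9, T9, T11, T9, T9, T9, T9, T9

acct=B10: country='DE' → outer ELSE → T9
acct=B27: country='MX' → outer ELSE → T9
acct=B31: country='CA' → inner[txns >= 47] → T4
acct=B36: country='MX' → outer ELSE → T9
acct=B46: country='FR' → outer ELSE → T9
acct=B49: country='MX' → outer ELSE → T9
acct=B56: country='CA' → inner[txns >= 11] → T11
acct=B65: country='UK' → outer ELSE → T9
acct=B70: country='US' → outer ELSE → T9
acct=B75: country='MX' → outer ELSE → T9
acct=B85: country='DE' → outer ELSE → T9
acct=B98: country='DE' → outer ELSE → T9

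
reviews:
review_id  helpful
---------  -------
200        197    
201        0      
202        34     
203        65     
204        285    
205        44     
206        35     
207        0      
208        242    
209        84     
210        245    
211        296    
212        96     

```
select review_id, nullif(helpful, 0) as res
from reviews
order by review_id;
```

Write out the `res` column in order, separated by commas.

review_id=200: helpful=197 vs 0: differ → 197
review_id=201: helpful=0 vs 0: equal → NULL
review_id=202: helpful=34 vs 0: differ → 34
review_id=203: helpful=65 vs 0: differ → 65
review_id=204: helpful=285 vs 0: differ → 285
review_id=205: helpful=44 vs 0: differ → 44
review_id=206: helpful=35 vs 0: differ → 35
review_id=207: helpful=0 vs 0: equal → NULL
review_id=208: helpful=242 vs 0: differ → 242
review_id=209: helpful=84 vs 0: differ → 84
review_id=210: helpful=245 vs 0: differ → 245
review_id=211: helpful=296 vs 0: differ → 296
review_id=212: helpful=96 vs 0: differ → 96

197, NULL, 34, 65, 285, 44, 35, NULL, 242, 84, 245, 296, 96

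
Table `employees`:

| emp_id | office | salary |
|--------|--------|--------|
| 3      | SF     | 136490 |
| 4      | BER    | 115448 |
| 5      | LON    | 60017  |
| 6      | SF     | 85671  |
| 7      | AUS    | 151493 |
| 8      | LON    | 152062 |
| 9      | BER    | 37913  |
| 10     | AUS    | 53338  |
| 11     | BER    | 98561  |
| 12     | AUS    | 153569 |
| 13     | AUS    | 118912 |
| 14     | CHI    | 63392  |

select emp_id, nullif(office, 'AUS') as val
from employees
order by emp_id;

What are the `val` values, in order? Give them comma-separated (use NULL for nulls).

SF, BER, LON, SF, NULL, LON, BER, NULL, BER, NULL, NULL, CHI

emp_id=3: office=SF vs AUS: differ → SF
emp_id=4: office=BER vs AUS: differ → BER
emp_id=5: office=LON vs AUS: differ → LON
emp_id=6: office=SF vs AUS: differ → SF
emp_id=7: office=AUS vs AUS: equal → NULL
emp_id=8: office=LON vs AUS: differ → LON
emp_id=9: office=BER vs AUS: differ → BER
emp_id=10: office=AUS vs AUS: equal → NULL
emp_id=11: office=BER vs AUS: differ → BER
emp_id=12: office=AUS vs AUS: equal → NULL
emp_id=13: office=AUS vs AUS: equal → NULL
emp_id=14: office=CHI vs AUS: differ → CHI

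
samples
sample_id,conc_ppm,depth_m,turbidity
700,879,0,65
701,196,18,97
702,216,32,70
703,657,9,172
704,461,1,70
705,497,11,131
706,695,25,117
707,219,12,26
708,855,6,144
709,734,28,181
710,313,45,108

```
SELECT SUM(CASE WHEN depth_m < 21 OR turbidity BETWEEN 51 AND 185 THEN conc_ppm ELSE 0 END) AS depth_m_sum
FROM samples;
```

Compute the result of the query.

sample_id=700: ✓ → 879
sample_id=701: ✓ → 196
sample_id=702: ✓ → 216
sample_id=703: ✓ → 657
sample_id=704: ✓ → 461
sample_id=705: ✓ → 497
sample_id=706: ✓ → 695
sample_id=707: ✓ → 219
sample_id=708: ✓ → 855
sample_id=709: ✓ → 734
sample_id=710: ✓ → 313
depth_m_sum = 879 + 196 + 216 + 657 + 461 + 497 + 695 + 219 + 855 + 734 + 313 = 5722

5722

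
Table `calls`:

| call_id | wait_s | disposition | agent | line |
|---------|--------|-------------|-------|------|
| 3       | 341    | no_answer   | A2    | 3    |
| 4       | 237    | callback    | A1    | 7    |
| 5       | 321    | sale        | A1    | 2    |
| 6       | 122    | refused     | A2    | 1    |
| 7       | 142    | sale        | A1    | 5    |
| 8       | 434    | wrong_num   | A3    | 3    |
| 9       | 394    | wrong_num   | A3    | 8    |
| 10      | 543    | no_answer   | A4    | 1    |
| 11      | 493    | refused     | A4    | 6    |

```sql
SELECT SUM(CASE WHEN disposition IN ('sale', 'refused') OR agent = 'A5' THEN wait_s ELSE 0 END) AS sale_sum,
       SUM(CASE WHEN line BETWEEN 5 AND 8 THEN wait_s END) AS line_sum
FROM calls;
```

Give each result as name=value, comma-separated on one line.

sale_sum=1078, line_sum=1266

[sale_sum: disposition IN ('sale', 'refused') OR agent = 'A5']
call_id=3: ✗
call_id=4: ✗
call_id=5: ✓ → 321
call_id=6: ✓ → 122
call_id=7: ✓ → 142
call_id=8: ✗
call_id=9: ✗
call_id=10: ✗
call_id=11: ✓ → 493
sale_sum = 321 + 122 + 142 + 493 = 1078
—
[line_sum: line BETWEEN 5 AND 8]
call_id=3: ✗
call_id=4: ✓ → 237
call_id=5: ✗
call_id=6: ✗
call_id=7: ✓ → 142
call_id=8: ✗
call_id=9: ✓ → 394
call_id=10: ✗
call_id=11: ✓ → 493
line_sum = 237 + 142 + 394 + 493 = 1266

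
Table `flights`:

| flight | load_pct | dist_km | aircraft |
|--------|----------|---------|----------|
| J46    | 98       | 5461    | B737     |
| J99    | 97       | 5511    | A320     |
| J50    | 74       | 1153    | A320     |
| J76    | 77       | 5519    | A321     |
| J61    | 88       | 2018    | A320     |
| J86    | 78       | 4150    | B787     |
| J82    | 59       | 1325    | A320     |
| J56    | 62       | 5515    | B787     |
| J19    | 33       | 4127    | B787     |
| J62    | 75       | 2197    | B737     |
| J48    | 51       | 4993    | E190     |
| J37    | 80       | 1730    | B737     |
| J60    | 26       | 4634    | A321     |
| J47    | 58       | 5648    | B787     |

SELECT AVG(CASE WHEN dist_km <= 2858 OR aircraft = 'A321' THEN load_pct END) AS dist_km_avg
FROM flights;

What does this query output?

68.4285714286

flight=J46: ✗
flight=J99: ✗
flight=J50: ✓ → 74
flight=J76: ✓ → 77
flight=J61: ✓ → 88
flight=J86: ✗
flight=J82: ✓ → 59
flight=J56: ✗
flight=J19: ✗
flight=J62: ✓ → 75
flight=J48: ✗
flight=J37: ✓ → 80
flight=J60: ✓ → 26
flight=J47: ✗
dist_km_avg = (74 + 77 + 88 + 59 + 75 + 80 + 26) / 7 = 68.4285714286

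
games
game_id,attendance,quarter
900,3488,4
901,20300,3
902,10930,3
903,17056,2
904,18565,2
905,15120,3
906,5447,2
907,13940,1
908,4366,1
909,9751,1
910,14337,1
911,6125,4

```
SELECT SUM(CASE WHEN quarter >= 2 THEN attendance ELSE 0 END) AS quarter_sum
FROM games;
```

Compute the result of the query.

game_id=900: ✓ → 3488
game_id=901: ✓ → 20300
game_id=902: ✓ → 10930
game_id=903: ✓ → 17056
game_id=904: ✓ → 18565
game_id=905: ✓ → 15120
game_id=906: ✓ → 5447
game_id=907: ✗
game_id=908: ✗
game_id=909: ✗
game_id=910: ✗
game_id=911: ✓ → 6125
quarter_sum = 3488 + 20300 + 10930 + 17056 + 18565 + 15120 + 5447 + 6125 = 97031

97031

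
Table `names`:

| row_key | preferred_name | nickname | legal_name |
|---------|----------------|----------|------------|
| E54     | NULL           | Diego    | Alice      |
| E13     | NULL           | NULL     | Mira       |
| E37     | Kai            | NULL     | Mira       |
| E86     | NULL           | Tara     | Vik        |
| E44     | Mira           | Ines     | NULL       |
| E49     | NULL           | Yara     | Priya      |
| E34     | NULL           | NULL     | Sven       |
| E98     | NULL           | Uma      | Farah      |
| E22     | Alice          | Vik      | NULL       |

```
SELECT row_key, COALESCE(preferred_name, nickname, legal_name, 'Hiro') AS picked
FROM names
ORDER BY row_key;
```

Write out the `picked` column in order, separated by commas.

Mira, Alice, Sven, Kai, Mira, Yara, Diego, Tara, Uma

row_key=E13: preferred_name=NULL, nickname=NULL, legal_name=Mira → Mira
row_key=E22: preferred_name=Alice → Alice
row_key=E34: preferred_name=NULL, nickname=NULL, legal_name=Sven → Sven
row_key=E37: preferred_name=Kai → Kai
row_key=E44: preferred_name=Mira → Mira
row_key=E49: preferred_name=NULL, nickname=Yara → Yara
row_key=E54: preferred_name=NULL, nickname=Diego → Diego
row_key=E86: preferred_name=NULL, nickname=Tara → Tara
row_key=E98: preferred_name=NULL, nickname=Uma → Uma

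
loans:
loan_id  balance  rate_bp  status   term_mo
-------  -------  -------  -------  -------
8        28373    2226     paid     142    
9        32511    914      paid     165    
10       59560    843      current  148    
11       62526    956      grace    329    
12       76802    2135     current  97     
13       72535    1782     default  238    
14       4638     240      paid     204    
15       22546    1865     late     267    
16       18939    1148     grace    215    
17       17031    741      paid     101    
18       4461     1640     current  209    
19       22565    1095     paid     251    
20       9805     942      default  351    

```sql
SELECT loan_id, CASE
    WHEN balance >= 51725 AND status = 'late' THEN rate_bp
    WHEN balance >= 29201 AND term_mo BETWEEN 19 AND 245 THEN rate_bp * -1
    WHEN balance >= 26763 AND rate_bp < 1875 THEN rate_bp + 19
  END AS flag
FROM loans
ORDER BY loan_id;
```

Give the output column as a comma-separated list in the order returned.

NULL, -914, -843, 975, -2135, -1782, NULL, NULL, NULL, NULL, NULL, NULL, NULL

loan_id=8: (no match → NULL) → NULL
loan_id=9: balance >= 29201 AND term_mo BETWEEN 19 AND 245 → -914
loan_id=10: balance >= 29201 AND term_mo BETWEEN 19 AND 245 → -843
loan_id=11: balance >= 26763 AND rate_bp < 1875 → 975
loan_id=12: balance >= 29201 AND term_mo BETWEEN 19 AND 245 → -2135
loan_id=13: balance >= 29201 AND term_mo BETWEEN 19 AND 245 → -1782
loan_id=14: (no match → NULL) → NULL
loan_id=15: (no match → NULL) → NULL
loan_id=16: (no match → NULL) → NULL
loan_id=17: (no match → NULL) → NULL
loan_id=18: (no match → NULL) → NULL
loan_id=19: (no match → NULL) → NULL
loan_id=20: (no match → NULL) → NULL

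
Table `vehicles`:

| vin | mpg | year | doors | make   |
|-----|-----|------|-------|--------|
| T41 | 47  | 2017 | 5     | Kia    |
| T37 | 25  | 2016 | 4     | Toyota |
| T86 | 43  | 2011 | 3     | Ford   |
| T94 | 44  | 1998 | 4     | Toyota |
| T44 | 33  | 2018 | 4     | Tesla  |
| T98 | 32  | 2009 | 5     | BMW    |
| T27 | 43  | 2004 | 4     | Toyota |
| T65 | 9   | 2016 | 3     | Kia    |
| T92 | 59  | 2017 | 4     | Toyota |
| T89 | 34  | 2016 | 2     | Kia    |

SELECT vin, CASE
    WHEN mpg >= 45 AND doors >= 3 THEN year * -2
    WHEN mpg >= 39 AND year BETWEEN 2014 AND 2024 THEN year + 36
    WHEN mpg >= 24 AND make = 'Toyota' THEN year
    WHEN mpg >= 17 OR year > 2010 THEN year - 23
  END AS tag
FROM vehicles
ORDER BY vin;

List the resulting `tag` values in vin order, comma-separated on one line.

2004, 2016, -4034, 1995, 1993, 1988, 1993, -4034, 1998, 1986

vin=T27: mpg >= 24 AND make = 'Toyota' → 2004
vin=T37: mpg >= 24 AND make = 'Toyota' → 2016
vin=T41: mpg >= 45 AND doors >= 3 → -4034
vin=T44: mpg >= 17 OR year > 2010 → 1995
vin=T65: mpg >= 17 OR year > 2010 → 1993
vin=T86: mpg >= 17 OR year > 2010 → 1988
vin=T89: mpg >= 17 OR year > 2010 → 1993
vin=T92: mpg >= 45 AND doors >= 3 → -4034
vin=T94: mpg >= 24 AND make = 'Toyota' → 1998
vin=T98: mpg >= 17 OR year > 2010 → 1986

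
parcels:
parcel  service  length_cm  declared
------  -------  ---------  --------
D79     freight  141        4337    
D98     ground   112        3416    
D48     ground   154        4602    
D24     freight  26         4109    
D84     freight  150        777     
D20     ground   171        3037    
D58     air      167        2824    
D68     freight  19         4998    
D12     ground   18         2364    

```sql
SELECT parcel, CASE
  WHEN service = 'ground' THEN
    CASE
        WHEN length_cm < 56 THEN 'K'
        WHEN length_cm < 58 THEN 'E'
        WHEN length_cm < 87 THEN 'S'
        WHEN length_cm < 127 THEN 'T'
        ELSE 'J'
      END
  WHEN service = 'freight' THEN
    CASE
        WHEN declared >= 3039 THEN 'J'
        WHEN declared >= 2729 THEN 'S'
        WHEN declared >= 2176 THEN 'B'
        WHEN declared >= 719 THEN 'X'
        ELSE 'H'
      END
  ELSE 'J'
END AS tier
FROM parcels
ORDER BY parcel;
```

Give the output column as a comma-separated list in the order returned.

K, J, J, J, J, J, J, X, T

parcel=D12: service='ground' → inner[length_cm < 56] → K
parcel=D20: service='ground' → inner[ELSE] → J
parcel=D24: service='freight' → inner[declared >= 3039] → J
parcel=D48: service='ground' → inner[ELSE] → J
parcel=D58: service='air' → outer ELSE → J
parcel=D68: service='freight' → inner[declared >= 3039] → J
parcel=D79: service='freight' → inner[declared >= 3039] → J
parcel=D84: service='freight' → inner[declared >= 719] → X
parcel=D98: service='ground' → inner[length_cm < 127] → T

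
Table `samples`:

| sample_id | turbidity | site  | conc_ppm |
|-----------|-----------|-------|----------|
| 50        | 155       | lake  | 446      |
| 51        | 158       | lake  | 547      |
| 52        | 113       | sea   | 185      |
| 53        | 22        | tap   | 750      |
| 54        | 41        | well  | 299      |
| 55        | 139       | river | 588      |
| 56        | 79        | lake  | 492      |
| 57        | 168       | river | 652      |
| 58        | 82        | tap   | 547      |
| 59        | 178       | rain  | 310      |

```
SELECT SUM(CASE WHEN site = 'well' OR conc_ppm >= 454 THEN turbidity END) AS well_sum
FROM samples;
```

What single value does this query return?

689

sample_id=50: ✗
sample_id=51: ✓ → 158
sample_id=52: ✗
sample_id=53: ✓ → 22
sample_id=54: ✓ → 41
sample_id=55: ✓ → 139
sample_id=56: ✓ → 79
sample_id=57: ✓ → 168
sample_id=58: ✓ → 82
sample_id=59: ✗
well_sum = 158 + 22 + 41 + 139 + 79 + 168 + 82 = 689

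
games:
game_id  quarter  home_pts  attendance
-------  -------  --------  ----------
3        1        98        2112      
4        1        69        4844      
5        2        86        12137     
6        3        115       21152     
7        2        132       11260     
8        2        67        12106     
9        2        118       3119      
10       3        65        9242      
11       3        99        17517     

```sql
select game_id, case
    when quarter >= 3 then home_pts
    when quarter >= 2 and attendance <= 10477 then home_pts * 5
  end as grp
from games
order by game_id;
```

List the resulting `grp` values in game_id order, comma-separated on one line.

NULL, NULL, NULL, 115, NULL, NULL, 590, 65, 99

game_id=3: (no match → NULL) → NULL
game_id=4: (no match → NULL) → NULL
game_id=5: (no match → NULL) → NULL
game_id=6: quarter >= 3 → 115
game_id=7: (no match → NULL) → NULL
game_id=8: (no match → NULL) → NULL
game_id=9: quarter >= 2 and attendance <= 10477 → 590
game_id=10: quarter >= 3 → 65
game_id=11: quarter >= 3 → 99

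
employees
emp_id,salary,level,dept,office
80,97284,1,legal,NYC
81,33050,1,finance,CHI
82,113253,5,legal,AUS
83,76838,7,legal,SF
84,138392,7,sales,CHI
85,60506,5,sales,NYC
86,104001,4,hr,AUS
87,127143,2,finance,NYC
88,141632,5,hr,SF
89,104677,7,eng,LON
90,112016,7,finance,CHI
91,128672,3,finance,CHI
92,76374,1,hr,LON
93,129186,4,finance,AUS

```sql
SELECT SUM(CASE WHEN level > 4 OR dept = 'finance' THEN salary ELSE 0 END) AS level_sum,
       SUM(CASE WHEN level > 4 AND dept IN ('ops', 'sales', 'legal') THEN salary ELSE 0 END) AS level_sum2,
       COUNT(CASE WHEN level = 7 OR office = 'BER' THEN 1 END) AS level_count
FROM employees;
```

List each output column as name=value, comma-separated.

level_sum=1165365, level_sum2=388989, level_count=4

[level_sum: level > 4 OR dept = 'finance']
emp_id=80: ✗
emp_id=81: ✓ → 33050
emp_id=82: ✓ → 113253
emp_id=83: ✓ → 76838
emp_id=84: ✓ → 138392
emp_id=85: ✓ → 60506
emp_id=86: ✗
emp_id=87: ✓ → 127143
emp_id=88: ✓ → 141632
emp_id=89: ✓ → 104677
emp_id=90: ✓ → 112016
emp_id=91: ✓ → 128672
emp_id=92: ✗
emp_id=93: ✓ → 129186
level_sum = 33050 + 113253 + 76838 + 138392 + 60506 + 127143 + 141632 + 104677 + 112016 + 128672 + 129186 = 1165365
—
[level_sum2: level > 4 AND dept IN ('ops', 'sales', 'legal')]
emp_id=80: ✗
emp_id=81: ✗
emp_id=82: ✓ → 113253
emp_id=83: ✓ → 76838
emp_id=84: ✓ → 138392
emp_id=85: ✓ → 60506
emp_id=86: ✗
emp_id=87: ✗
emp_id=88: ✗
emp_id=89: ✗
emp_id=90: ✗
emp_id=91: ✗
emp_id=92: ✗
emp_id=93: ✗
level_sum2 = 113253 + 76838 + 138392 + 60506 = 388989
—
[level_count: level = 7 OR office = 'BER']
emp_id=80: ✗
emp_id=81: ✗
emp_id=82: ✗
emp_id=83: ✓ → 1
emp_id=84: ✓ → 1
emp_id=85: ✗
emp_id=86: ✗
emp_id=87: ✗
emp_id=88: ✗
emp_id=89: ✓ → 1
emp_id=90: ✓ → 1
emp_id=91: ✗
emp_id=92: ✗
emp_id=93: ✗
level_count = COUNT(1, 1, 1, 1) = 4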